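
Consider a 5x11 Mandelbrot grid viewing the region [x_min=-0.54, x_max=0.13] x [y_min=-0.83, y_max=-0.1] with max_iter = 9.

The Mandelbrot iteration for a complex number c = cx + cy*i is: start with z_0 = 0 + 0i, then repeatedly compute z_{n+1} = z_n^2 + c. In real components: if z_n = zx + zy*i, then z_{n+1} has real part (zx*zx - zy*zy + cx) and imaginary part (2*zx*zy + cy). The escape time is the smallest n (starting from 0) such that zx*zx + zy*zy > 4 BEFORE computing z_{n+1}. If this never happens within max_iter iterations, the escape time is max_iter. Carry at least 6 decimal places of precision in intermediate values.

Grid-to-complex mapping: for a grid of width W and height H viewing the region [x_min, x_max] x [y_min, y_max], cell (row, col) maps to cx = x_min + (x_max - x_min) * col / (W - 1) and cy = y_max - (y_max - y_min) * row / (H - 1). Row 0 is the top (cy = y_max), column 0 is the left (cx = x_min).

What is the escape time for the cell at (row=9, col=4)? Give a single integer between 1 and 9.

Answer: 6

Derivation:
z_0 = 0 + 0i, c = 0.1300 + -0.7570i
Iter 1: z = 0.1300 + -0.7570i, |z|^2 = 0.5899
Iter 2: z = -0.4261 + -0.9538i, |z|^2 = 1.0914
Iter 3: z = -0.5982 + 0.0559i, |z|^2 = 0.3609
Iter 4: z = 0.4847 + -0.8239i, |z|^2 = 0.9138
Iter 5: z = -0.3139 + -1.5557i, |z|^2 = 2.5187
Iter 6: z = -2.1916 + 0.2198i, |z|^2 = 4.8512
Escaped at iteration 6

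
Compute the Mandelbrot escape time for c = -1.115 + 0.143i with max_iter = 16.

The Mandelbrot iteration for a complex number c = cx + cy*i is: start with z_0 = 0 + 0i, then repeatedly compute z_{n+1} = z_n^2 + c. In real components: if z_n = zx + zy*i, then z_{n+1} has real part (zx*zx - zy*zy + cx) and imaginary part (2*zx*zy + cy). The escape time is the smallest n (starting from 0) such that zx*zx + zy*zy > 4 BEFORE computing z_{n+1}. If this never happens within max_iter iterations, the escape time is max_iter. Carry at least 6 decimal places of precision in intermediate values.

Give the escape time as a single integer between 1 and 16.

z_0 = 0 + 0i, c = -1.1150 + 0.1430i
Iter 1: z = -1.1150 + 0.1430i, |z|^2 = 1.2637
Iter 2: z = 0.1078 + -0.1759i, |z|^2 = 0.0426
Iter 3: z = -1.1343 + 0.1051i, |z|^2 = 1.2977
Iter 4: z = 0.1606 + -0.0954i, |z|^2 = 0.0349
Iter 5: z = -1.0983 + 0.1123i, |z|^2 = 1.2189
Iter 6: z = 0.0786 + -0.1038i, |z|^2 = 0.0170
Iter 7: z = -1.1196 + 0.1267i, |z|^2 = 1.2695
Iter 8: z = 0.1224 + -0.1407i, |z|^2 = 0.0348
Iter 9: z = -1.1198 + 0.1086i, |z|^2 = 1.2657
Iter 10: z = 0.1272 + -0.1001i, |z|^2 = 0.0262
Iter 11: z = -1.1089 + 0.1175i, |z|^2 = 1.2434
Iter 12: z = 0.1007 + -0.1177i, |z|^2 = 0.0240
Iter 13: z = -1.1187 + 0.1193i, |z|^2 = 1.2657
Iter 14: z = 0.1222 + -0.1239i, |z|^2 = 0.0303
Iter 15: z = -1.1154 + 0.1127i, |z|^2 = 1.2568

Answer: 16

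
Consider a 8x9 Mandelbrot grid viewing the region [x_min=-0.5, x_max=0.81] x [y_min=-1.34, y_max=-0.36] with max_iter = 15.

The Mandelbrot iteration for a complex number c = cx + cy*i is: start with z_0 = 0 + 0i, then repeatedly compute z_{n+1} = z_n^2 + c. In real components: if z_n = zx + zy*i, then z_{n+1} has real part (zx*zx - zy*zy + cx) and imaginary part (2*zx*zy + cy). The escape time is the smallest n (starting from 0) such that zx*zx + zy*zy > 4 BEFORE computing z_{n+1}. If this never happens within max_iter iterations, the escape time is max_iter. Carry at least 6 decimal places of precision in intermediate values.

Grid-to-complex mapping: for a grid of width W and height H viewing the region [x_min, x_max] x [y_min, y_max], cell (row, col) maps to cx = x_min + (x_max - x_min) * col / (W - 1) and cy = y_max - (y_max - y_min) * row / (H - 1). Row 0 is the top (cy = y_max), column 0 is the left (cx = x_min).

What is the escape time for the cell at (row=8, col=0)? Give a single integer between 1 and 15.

z_0 = 0 + 0i, c = -0.5000 + -1.3400i
Iter 1: z = -0.5000 + -1.3400i, |z|^2 = 2.0456
Iter 2: z = -2.0456 + 0.0000i, |z|^2 = 4.1845
Escaped at iteration 2

Answer: 2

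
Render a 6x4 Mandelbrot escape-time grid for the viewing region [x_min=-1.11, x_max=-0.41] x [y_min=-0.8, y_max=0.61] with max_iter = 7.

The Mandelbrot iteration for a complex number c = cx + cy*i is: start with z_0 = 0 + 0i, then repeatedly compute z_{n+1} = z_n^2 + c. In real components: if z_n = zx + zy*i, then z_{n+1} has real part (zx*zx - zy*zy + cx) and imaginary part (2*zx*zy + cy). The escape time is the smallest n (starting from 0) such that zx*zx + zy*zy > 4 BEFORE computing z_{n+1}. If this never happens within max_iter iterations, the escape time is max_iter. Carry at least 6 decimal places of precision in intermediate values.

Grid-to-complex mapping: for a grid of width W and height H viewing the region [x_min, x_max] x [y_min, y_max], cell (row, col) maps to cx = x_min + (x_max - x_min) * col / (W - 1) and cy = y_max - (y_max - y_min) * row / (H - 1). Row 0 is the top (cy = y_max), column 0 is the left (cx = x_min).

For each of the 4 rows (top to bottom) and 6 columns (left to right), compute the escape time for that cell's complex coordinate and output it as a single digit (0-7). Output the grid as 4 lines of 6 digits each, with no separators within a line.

(row=0, col=0): c = -1.1100 + 0.6100i → escape time 4
(row=0, col=1): c = -0.9700 + 0.6100i → escape time 4
(row=0, col=2): c = -0.8300 + 0.6100i → escape time 5
(row=0, col=3): c = -0.6900 + 0.6100i → escape time 6
(row=0, col=4): c = -0.5500 + 0.6100i → escape time 7
(row=0, col=5): c = -0.4100 + 0.6100i → escape time 7
(row=1, col=0): c = -1.1100 + 0.1400i → escape time 7
(row=1, col=1): c = -0.9700 + 0.1400i → escape time 7
(row=1, col=2): c = -0.8300 + 0.1400i → escape time 7
(row=1, col=3): c = -0.6900 + 0.1400i → escape time 7
(row=1, col=4): c = -0.5500 + 0.1400i → escape time 7
(row=1, col=5): c = -0.4100 + 0.1400i → escape time 7
(row=2, col=0): c = -1.1100 + -0.3300i → escape time 7
(row=2, col=1): c = -0.9700 + -0.3300i → escape time 7
(row=2, col=2): c = -0.8300 + -0.3300i → escape time 7
(row=2, col=3): c = -0.6900 + -0.3300i → escape time 7
(row=2, col=4): c = -0.5500 + -0.3300i → escape time 7
(row=2, col=5): c = -0.4100 + -0.3300i → escape time 7
(row=3, col=0): c = -1.1100 + -0.8000i → escape time 3
(row=3, col=1): c = -0.9700 + -0.8000i → escape time 3
(row=3, col=2): c = -0.8300 + -0.8000i → escape time 4
(row=3, col=3): c = -0.6900 + -0.8000i → escape time 4
(row=3, col=4): c = -0.5500 + -0.8000i → escape time 5
(row=3, col=5): c = -0.4100 + -0.8000i → escape time 6

Answer: 445677
777777
777777
334456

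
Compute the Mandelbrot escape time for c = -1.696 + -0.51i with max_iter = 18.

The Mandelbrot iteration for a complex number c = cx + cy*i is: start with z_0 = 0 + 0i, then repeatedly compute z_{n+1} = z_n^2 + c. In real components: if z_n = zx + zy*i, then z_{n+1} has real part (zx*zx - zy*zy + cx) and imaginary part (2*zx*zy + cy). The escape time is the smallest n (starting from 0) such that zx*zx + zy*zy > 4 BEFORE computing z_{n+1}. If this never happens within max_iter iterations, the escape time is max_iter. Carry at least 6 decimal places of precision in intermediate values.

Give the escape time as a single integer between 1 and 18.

Answer: 3

Derivation:
z_0 = 0 + 0i, c = -1.6960 + -0.5100i
Iter 1: z = -1.6960 + -0.5100i, |z|^2 = 3.1365
Iter 2: z = 0.9203 + 1.2199i, |z|^2 = 2.3352
Iter 3: z = -2.3372 + 1.7354i, |z|^2 = 8.4743
Escaped at iteration 3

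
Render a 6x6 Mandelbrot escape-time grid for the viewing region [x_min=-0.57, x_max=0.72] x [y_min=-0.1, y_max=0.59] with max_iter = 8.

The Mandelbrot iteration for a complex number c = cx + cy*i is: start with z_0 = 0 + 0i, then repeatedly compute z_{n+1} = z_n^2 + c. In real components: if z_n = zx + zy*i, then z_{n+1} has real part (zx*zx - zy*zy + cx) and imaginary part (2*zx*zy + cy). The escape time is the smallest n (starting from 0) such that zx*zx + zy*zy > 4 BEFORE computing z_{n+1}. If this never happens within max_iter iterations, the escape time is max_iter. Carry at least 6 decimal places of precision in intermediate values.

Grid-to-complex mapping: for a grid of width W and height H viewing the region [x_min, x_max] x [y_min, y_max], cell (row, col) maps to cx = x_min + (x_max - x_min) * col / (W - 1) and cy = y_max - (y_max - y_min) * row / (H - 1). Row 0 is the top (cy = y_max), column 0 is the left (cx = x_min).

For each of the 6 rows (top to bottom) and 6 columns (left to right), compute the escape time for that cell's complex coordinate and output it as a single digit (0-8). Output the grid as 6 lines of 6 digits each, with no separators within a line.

(row=0, col=0): c = -0.5700 + 0.5900i → escape time 8
(row=0, col=1): c = -0.3120 + 0.5900i → escape time 8
(row=0, col=2): c = -0.0540 + 0.5900i → escape time 8
(row=0, col=3): c = 0.2040 + 0.5900i → escape time 8
(row=0, col=4): c = 0.4620 + 0.5900i → escape time 5
(row=0, col=5): c = 0.7200 + 0.5900i → escape time 3
(row=1, col=0): c = -0.5700 + 0.4520i → escape time 8
(row=1, col=1): c = -0.3120 + 0.4520i → escape time 8
(row=1, col=2): c = -0.0540 + 0.4520i → escape time 8
(row=1, col=3): c = 0.2040 + 0.4520i → escape time 8
(row=1, col=4): c = 0.4620 + 0.4520i → escape time 6
(row=1, col=5): c = 0.7200 + 0.4520i → escape time 3
(row=2, col=0): c = -0.5700 + 0.3140i → escape time 8
(row=2, col=1): c = -0.3120 + 0.3140i → escape time 8
(row=2, col=2): c = -0.0540 + 0.3140i → escape time 8
(row=2, col=3): c = 0.2040 + 0.3140i → escape time 8
(row=2, col=4): c = 0.4620 + 0.3140i → escape time 7
(row=2, col=5): c = 0.7200 + 0.3140i → escape time 3
(row=3, col=0): c = -0.5700 + 0.1760i → escape time 8
(row=3, col=1): c = -0.3120 + 0.1760i → escape time 8
(row=3, col=2): c = -0.0540 + 0.1760i → escape time 8
(row=3, col=3): c = 0.2040 + 0.1760i → escape time 8
(row=3, col=4): c = 0.4620 + 0.1760i → escape time 6
(row=3, col=5): c = 0.7200 + 0.1760i → escape time 3
(row=4, col=0): c = -0.5700 + 0.0380i → escape time 8
(row=4, col=1): c = -0.3120 + 0.0380i → escape time 8
(row=4, col=2): c = -0.0540 + 0.0380i → escape time 8
(row=4, col=3): c = 0.2040 + 0.0380i → escape time 8
(row=4, col=4): c = 0.4620 + 0.0380i → escape time 5
(row=4, col=5): c = 0.7200 + 0.0380i → escape time 3
(row=5, col=0): c = -0.5700 + -0.1000i → escape time 8
(row=5, col=1): c = -0.3120 + -0.1000i → escape time 8
(row=5, col=2): c = -0.0540 + -0.1000i → escape time 8
(row=5, col=3): c = 0.2040 + -0.1000i → escape time 8
(row=5, col=4): c = 0.4620 + -0.1000i → escape time 5
(row=5, col=5): c = 0.7200 + -0.1000i → escape time 3

Answer: 888853
888863
888873
888863
888853
888853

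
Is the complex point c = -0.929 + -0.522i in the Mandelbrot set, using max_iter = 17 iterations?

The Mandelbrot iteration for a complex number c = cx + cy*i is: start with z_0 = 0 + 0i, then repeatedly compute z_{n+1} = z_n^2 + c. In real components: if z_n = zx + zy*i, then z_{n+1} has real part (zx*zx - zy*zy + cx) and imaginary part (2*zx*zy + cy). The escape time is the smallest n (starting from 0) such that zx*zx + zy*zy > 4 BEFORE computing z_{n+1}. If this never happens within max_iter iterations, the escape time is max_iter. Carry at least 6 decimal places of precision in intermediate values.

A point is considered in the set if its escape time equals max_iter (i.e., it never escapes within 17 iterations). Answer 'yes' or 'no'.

Answer: no

Derivation:
z_0 = 0 + 0i, c = -0.9290 + -0.5220i
Iter 1: z = -0.9290 + -0.5220i, |z|^2 = 1.1355
Iter 2: z = -0.3384 + 0.4479i, |z|^2 = 0.3151
Iter 3: z = -1.0150 + -0.8252i, |z|^2 = 1.7112
Iter 4: z = -0.5796 + 1.1532i, |z|^2 = 1.6657
Iter 5: z = -1.9229 + -1.8587i, |z|^2 = 7.1521
Escaped at iteration 5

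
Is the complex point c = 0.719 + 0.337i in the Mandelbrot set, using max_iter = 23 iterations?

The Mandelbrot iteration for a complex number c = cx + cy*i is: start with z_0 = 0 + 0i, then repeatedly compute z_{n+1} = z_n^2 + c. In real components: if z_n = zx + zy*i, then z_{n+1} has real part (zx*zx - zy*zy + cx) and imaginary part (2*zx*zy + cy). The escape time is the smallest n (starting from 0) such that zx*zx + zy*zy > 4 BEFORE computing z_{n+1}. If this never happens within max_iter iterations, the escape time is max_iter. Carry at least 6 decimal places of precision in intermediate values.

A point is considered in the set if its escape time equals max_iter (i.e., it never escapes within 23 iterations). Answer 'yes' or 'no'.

z_0 = 0 + 0i, c = 0.7190 + 0.3370i
Iter 1: z = 0.7190 + 0.3370i, |z|^2 = 0.6305
Iter 2: z = 1.1224 + 0.8216i, |z|^2 = 1.9348
Iter 3: z = 1.3037 + 2.1813i, |z|^2 = 6.4579
Escaped at iteration 3

Answer: no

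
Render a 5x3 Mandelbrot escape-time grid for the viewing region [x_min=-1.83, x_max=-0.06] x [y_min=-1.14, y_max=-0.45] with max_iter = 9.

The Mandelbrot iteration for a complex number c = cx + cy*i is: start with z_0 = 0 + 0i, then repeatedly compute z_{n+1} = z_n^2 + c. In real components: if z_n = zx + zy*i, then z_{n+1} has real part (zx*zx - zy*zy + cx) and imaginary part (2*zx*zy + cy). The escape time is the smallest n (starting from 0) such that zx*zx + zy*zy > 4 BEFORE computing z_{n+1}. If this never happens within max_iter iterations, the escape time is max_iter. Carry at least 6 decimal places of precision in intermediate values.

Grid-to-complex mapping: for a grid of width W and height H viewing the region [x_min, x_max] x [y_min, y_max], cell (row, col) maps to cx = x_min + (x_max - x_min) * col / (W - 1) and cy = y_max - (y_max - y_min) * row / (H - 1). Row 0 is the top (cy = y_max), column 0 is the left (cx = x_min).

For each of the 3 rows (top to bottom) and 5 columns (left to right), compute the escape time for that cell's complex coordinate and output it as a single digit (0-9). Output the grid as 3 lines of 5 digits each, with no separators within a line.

(row=0, col=0): c = -1.8300 + -0.4500i → escape time 3
(row=0, col=1): c = -1.3875 + -0.4500i → escape time 4
(row=0, col=2): c = -0.9450 + -0.4500i → escape time 6
(row=0, col=3): c = -0.5025 + -0.4500i → escape time 9
(row=0, col=4): c = -0.0600 + -0.4500i → escape time 9
(row=1, col=0): c = -1.8300 + -0.7950i → escape time 2
(row=1, col=1): c = -1.3875 + -0.7950i → escape time 3
(row=1, col=2): c = -0.9450 + -0.7950i → escape time 3
(row=1, col=3): c = -0.5025 + -0.7950i → escape time 5
(row=1, col=4): c = -0.0600 + -0.7950i → escape time 9
(row=2, col=0): c = -1.8300 + -1.1400i → escape time 1
(row=2, col=1): c = -1.3875 + -1.1400i → escape time 2
(row=2, col=2): c = -0.9450 + -1.1400i → escape time 3
(row=2, col=3): c = -0.5025 + -1.1400i → escape time 3
(row=2, col=4): c = -0.0600 + -1.1400i → escape time 4

Answer: 34699
23359
12334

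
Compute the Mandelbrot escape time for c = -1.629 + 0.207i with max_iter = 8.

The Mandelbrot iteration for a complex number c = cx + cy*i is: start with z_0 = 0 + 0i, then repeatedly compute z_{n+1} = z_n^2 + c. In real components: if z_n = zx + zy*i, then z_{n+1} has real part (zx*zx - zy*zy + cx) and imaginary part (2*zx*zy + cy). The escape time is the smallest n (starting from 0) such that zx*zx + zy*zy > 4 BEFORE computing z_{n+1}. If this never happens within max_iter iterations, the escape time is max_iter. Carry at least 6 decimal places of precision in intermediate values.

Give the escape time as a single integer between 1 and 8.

z_0 = 0 + 0i, c = -1.6290 + 0.2070i
Iter 1: z = -1.6290 + 0.2070i, |z|^2 = 2.6965
Iter 2: z = 0.9818 + -0.4674i, |z|^2 = 1.1824
Iter 3: z = -0.8836 + -0.7108i, |z|^2 = 1.2859
Iter 4: z = -1.3536 + 1.4630i, |z|^2 = 3.9726
Iter 5: z = -1.9374 + -3.7536i, |z|^2 = 17.8431
Escaped at iteration 5

Answer: 5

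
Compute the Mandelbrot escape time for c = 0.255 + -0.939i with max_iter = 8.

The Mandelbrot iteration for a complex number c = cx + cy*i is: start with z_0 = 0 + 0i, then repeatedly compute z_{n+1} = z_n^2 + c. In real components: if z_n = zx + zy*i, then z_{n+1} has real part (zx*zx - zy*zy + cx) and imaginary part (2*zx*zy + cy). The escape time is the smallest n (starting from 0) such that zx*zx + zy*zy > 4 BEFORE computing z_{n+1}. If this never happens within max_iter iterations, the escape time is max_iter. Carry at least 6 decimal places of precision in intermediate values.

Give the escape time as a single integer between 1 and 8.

z_0 = 0 + 0i, c = 0.2550 + -0.9390i
Iter 1: z = 0.2550 + -0.9390i, |z|^2 = 0.9467
Iter 2: z = -0.5617 + -1.4179i, |z|^2 = 2.3259
Iter 3: z = -1.4399 + 0.6538i, |z|^2 = 2.5009
Iter 4: z = 1.9008 + -2.8220i, |z|^2 = 11.5766
Escaped at iteration 4

Answer: 4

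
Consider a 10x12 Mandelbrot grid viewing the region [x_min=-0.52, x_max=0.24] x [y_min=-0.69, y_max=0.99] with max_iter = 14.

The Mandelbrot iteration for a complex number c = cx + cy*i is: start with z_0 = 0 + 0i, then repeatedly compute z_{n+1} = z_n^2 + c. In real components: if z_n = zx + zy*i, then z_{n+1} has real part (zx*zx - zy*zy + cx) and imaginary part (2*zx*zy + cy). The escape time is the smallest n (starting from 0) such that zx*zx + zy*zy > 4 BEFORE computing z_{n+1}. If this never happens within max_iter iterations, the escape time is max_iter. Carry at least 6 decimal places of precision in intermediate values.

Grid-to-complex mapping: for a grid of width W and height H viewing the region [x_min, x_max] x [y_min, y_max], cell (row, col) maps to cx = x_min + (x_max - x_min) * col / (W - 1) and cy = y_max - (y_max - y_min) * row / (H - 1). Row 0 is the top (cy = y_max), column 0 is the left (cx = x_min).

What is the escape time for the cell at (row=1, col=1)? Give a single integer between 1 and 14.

Answer: 5

Derivation:
z_0 = 0 + 0i, c = -0.4356 + 0.8373i
Iter 1: z = -0.4356 + 0.8373i, |z|^2 = 0.8907
Iter 2: z = -0.9469 + 0.1079i, |z|^2 = 0.9082
Iter 3: z = 0.4494 + 0.6329i, |z|^2 = 0.6025
Iter 4: z = -0.6342 + 1.4061i, |z|^2 = 2.3793
Iter 5: z = -2.0104 + -0.9462i, |z|^2 = 4.9371
Escaped at iteration 5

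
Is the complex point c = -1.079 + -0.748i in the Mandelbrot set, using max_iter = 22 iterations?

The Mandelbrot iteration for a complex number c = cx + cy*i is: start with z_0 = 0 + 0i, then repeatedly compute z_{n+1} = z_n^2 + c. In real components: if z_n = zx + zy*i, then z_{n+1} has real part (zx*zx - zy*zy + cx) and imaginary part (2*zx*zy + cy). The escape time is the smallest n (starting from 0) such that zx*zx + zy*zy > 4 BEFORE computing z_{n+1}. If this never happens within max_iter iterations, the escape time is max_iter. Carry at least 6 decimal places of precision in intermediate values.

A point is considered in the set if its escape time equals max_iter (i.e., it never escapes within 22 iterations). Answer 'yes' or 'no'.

z_0 = 0 + 0i, c = -1.0790 + -0.7480i
Iter 1: z = -1.0790 + -0.7480i, |z|^2 = 1.7237
Iter 2: z = -0.4743 + 0.8662i, |z|^2 = 0.9752
Iter 3: z = -1.6043 + -1.5696i, |z|^2 = 5.0376
Escaped at iteration 3

Answer: no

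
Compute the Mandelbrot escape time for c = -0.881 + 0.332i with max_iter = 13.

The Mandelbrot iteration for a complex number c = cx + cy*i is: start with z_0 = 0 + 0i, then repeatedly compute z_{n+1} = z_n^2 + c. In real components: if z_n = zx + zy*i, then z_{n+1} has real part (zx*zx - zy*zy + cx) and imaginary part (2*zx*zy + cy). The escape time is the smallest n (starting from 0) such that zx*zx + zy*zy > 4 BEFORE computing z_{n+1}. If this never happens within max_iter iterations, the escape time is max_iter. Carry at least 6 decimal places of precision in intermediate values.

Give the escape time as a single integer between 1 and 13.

z_0 = 0 + 0i, c = -0.8810 + 0.3320i
Iter 1: z = -0.8810 + 0.3320i, |z|^2 = 0.8864
Iter 2: z = -0.2151 + -0.2530i, |z|^2 = 0.1103
Iter 3: z = -0.8987 + 0.4408i, |z|^2 = 1.0021
Iter 4: z = -0.2676 + -0.4604i, |z|^2 = 0.2835
Iter 5: z = -1.0213 + 0.5784i, |z|^2 = 1.3776
Iter 6: z = -0.1724 + -0.8494i, |z|^2 = 0.7512
Iter 7: z = -1.5728 + 0.6248i, |z|^2 = 2.8640
Iter 8: z = 1.2022 + -1.6333i, |z|^2 = 4.1132
Escaped at iteration 8

Answer: 8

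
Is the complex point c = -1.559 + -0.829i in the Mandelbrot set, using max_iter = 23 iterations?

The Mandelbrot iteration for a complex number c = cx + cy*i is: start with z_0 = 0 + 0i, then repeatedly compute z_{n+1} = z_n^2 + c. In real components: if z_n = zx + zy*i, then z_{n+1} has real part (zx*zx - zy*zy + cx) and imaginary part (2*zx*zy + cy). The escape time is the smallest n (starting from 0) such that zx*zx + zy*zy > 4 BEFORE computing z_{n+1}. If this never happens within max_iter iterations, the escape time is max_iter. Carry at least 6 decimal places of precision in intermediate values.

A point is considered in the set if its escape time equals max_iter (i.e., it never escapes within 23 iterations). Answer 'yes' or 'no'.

Answer: no

Derivation:
z_0 = 0 + 0i, c = -1.5590 + -0.8290i
Iter 1: z = -1.5590 + -0.8290i, |z|^2 = 3.1177
Iter 2: z = 0.1842 + 1.7558i, |z|^2 = 3.1169
Iter 3: z = -4.6080 + -0.1820i, |z|^2 = 21.2665
Escaped at iteration 3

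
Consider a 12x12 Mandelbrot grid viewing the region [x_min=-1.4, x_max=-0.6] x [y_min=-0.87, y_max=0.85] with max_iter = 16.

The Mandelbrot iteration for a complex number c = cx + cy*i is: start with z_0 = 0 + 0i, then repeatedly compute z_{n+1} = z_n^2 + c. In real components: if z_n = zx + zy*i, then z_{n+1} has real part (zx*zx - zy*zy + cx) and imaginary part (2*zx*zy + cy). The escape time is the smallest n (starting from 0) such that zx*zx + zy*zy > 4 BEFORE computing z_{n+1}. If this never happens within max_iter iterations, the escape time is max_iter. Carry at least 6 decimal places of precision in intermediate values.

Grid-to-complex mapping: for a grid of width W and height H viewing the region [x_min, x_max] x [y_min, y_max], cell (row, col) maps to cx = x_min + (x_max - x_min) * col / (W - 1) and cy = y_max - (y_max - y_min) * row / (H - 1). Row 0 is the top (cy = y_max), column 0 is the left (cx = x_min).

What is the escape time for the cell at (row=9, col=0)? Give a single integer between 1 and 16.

Answer: 3

Derivation:
z_0 = 0 + 0i, c = -1.4000 + -0.5573i
Iter 1: z = -1.4000 + -0.5573i, |z|^2 = 2.2706
Iter 2: z = 0.2494 + 1.0031i, |z|^2 = 1.0684
Iter 3: z = -2.3440 + -0.0568i, |z|^2 = 5.4974
Escaped at iteration 3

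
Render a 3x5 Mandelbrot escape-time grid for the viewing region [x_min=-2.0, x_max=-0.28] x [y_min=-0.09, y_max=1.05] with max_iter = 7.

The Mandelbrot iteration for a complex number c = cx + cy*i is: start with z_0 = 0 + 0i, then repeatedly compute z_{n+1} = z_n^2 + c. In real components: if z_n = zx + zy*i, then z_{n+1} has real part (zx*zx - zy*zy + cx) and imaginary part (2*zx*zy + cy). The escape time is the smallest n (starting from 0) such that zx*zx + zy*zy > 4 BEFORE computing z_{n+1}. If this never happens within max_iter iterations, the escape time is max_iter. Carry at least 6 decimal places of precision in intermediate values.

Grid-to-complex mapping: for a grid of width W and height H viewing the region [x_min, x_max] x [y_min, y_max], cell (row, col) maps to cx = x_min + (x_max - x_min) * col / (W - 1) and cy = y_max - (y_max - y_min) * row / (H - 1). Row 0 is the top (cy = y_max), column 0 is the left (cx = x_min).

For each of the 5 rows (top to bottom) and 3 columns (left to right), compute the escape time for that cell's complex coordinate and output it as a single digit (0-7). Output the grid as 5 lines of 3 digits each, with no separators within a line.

(row=0, col=0): c = -2.0000 + 1.0500i → escape time 1
(row=0, col=1): c = -1.1400 + 1.0500i → escape time 3
(row=0, col=2): c = -0.2800 + 1.0500i → escape time 5
(row=1, col=0): c = -2.0000 + 0.7650i → escape time 1
(row=1, col=1): c = -1.1400 + 0.7650i → escape time 3
(row=1, col=2): c = -0.2800 + 0.7650i → escape time 7
(row=2, col=0): c = -2.0000 + 0.4800i → escape time 1
(row=2, col=1): c = -1.1400 + 0.4800i → escape time 5
(row=2, col=2): c = -0.2800 + 0.4800i → escape time 7
(row=3, col=0): c = -2.0000 + 0.1950i → escape time 1
(row=3, col=1): c = -1.1400 + 0.1950i → escape time 7
(row=3, col=2): c = -0.2800 + 0.1950i → escape time 7
(row=4, col=0): c = -2.0000 + -0.0900i → escape time 1
(row=4, col=1): c = -1.1400 + -0.0900i → escape time 7
(row=4, col=2): c = -0.2800 + -0.0900i → escape time 7

Answer: 135
137
157
177
177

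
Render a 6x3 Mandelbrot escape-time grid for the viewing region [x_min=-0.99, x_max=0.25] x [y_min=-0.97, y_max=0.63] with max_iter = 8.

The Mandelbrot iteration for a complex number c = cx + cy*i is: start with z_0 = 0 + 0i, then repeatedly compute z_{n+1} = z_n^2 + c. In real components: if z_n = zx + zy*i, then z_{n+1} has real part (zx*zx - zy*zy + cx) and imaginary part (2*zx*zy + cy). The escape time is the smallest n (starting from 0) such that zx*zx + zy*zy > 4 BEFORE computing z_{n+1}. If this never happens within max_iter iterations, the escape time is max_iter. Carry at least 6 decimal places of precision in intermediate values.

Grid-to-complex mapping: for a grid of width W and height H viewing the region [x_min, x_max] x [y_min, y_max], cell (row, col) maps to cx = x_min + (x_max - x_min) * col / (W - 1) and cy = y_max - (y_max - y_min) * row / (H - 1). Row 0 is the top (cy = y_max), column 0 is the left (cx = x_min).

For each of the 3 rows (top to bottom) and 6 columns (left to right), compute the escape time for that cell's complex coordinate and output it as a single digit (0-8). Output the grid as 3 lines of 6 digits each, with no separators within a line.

Answer: 458888
888888
334674

Derivation:
(row=0, col=0): c = -0.9900 + 0.6300i → escape time 4
(row=0, col=1): c = -0.7420 + 0.6300i → escape time 5
(row=0, col=2): c = -0.4940 + 0.6300i → escape time 8
(row=0, col=3): c = -0.2460 + 0.6300i → escape time 8
(row=0, col=4): c = 0.0020 + 0.6300i → escape time 8
(row=0, col=5): c = 0.2500 + 0.6300i → escape time 8
(row=1, col=0): c = -0.9900 + -0.1700i → escape time 8
(row=1, col=1): c = -0.7420 + -0.1700i → escape time 8
(row=1, col=2): c = -0.4940 + -0.1700i → escape time 8
(row=1, col=3): c = -0.2460 + -0.1700i → escape time 8
(row=1, col=4): c = 0.0020 + -0.1700i → escape time 8
(row=1, col=5): c = 0.2500 + -0.1700i → escape time 8
(row=2, col=0): c = -0.9900 + -0.9700i → escape time 3
(row=2, col=1): c = -0.7420 + -0.9700i → escape time 3
(row=2, col=2): c = -0.4940 + -0.9700i → escape time 4
(row=2, col=3): c = -0.2460 + -0.9700i → escape time 6
(row=2, col=4): c = 0.0020 + -0.9700i → escape time 7
(row=2, col=5): c = 0.2500 + -0.9700i → escape time 4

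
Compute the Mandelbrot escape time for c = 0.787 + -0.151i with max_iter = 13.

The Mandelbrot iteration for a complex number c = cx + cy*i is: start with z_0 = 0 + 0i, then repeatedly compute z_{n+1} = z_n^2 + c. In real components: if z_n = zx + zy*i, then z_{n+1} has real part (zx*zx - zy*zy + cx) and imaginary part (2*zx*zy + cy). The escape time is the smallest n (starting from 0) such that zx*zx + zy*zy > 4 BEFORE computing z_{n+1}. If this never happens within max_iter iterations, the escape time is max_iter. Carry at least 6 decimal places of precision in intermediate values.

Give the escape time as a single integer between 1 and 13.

z_0 = 0 + 0i, c = 0.7870 + -0.1510i
Iter 1: z = 0.7870 + -0.1510i, |z|^2 = 0.6422
Iter 2: z = 1.3836 + -0.3887i, |z|^2 = 2.0653
Iter 3: z = 2.5502 + -1.2265i, |z|^2 = 8.0078
Escaped at iteration 3

Answer: 3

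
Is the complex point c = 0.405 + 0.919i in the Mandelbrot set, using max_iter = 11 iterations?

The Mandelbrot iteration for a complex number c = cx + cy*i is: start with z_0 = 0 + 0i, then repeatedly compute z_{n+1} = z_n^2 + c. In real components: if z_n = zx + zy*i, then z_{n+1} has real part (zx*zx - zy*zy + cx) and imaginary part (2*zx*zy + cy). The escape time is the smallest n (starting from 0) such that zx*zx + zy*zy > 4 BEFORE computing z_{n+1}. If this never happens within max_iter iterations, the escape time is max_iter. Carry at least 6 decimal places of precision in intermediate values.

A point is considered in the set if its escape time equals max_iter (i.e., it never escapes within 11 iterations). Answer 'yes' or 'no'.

Answer: no

Derivation:
z_0 = 0 + 0i, c = 0.4050 + 0.9190i
Iter 1: z = 0.4050 + 0.9190i, |z|^2 = 1.0086
Iter 2: z = -0.2755 + 1.6634i, |z|^2 = 2.8428
Iter 3: z = -2.2859 + 0.0024i, |z|^2 = 5.2256
Escaped at iteration 3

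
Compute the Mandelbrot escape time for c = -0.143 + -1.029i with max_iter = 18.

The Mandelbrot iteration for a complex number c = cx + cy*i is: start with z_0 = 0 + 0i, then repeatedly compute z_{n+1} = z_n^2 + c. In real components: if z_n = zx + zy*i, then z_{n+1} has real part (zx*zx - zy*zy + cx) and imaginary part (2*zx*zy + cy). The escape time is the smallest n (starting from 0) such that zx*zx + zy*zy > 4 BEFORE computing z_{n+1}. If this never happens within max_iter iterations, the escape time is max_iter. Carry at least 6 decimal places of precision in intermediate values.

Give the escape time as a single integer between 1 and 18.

Answer: 13

Derivation:
z_0 = 0 + 0i, c = -0.1430 + -1.0290i
Iter 1: z = -0.1430 + -1.0290i, |z|^2 = 1.0793
Iter 2: z = -1.1814 + -0.7347i, |z|^2 = 1.9355
Iter 3: z = 0.7129 + 0.7070i, |z|^2 = 1.0080
Iter 4: z = -0.1346 + -0.0210i, |z|^2 = 0.0185
Iter 5: z = -0.1253 + -1.0233i, |z|^2 = 1.0629
Iter 6: z = -1.1745 + -0.7725i, |z|^2 = 1.9762
Iter 7: z = 0.6398 + 0.7856i, |z|^2 = 1.0264
Iter 8: z = -0.3508 + -0.0238i, |z|^2 = 0.1237
Iter 9: z = -0.0205 + -1.0123i, |z|^2 = 1.0251
Iter 10: z = -1.1673 + -0.9875i, |z|^2 = 2.3377
Iter 11: z = 0.2443 + 1.2764i, |z|^2 = 1.6889
Iter 12: z = -1.7126 + -0.4054i, |z|^2 = 3.0972
Iter 13: z = 2.6255 + 0.3595i, |z|^2 = 7.0225
Escaped at iteration 13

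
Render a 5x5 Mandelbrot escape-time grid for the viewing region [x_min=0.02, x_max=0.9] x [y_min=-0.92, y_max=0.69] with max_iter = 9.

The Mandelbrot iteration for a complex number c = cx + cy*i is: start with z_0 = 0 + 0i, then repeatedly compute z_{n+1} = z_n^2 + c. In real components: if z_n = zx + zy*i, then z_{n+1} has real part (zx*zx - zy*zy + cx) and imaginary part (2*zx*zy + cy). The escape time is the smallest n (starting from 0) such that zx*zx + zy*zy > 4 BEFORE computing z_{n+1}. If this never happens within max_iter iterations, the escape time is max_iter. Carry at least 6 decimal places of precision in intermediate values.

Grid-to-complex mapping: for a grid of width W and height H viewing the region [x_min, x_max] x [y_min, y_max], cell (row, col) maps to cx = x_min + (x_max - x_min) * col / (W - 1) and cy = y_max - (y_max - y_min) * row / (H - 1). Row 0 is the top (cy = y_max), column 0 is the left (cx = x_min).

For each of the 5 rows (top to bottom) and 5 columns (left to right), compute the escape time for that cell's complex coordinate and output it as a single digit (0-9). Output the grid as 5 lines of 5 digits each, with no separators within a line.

Answer: 96432
99733
99633
99532
74322

Derivation:
(row=0, col=0): c = 0.0200 + 0.6900i → escape time 9
(row=0, col=1): c = 0.2400 + 0.6900i → escape time 6
(row=0, col=2): c = 0.4600 + 0.6900i → escape time 4
(row=0, col=3): c = 0.6800 + 0.6900i → escape time 3
(row=0, col=4): c = 0.9000 + 0.6900i → escape time 2
(row=1, col=0): c = 0.0200 + 0.2875i → escape time 9
(row=1, col=1): c = 0.2400 + 0.2875i → escape time 9
(row=1, col=2): c = 0.4600 + 0.2875i → escape time 7
(row=1, col=3): c = 0.6800 + 0.2875i → escape time 3
(row=1, col=4): c = 0.9000 + 0.2875i → escape time 3
(row=2, col=0): c = 0.0200 + -0.1150i → escape time 9
(row=2, col=1): c = 0.2400 + -0.1150i → escape time 9
(row=2, col=2): c = 0.4600 + -0.1150i → escape time 6
(row=2, col=3): c = 0.6800 + -0.1150i → escape time 3
(row=2, col=4): c = 0.9000 + -0.1150i → escape time 3
(row=3, col=0): c = 0.0200 + -0.5175i → escape time 9
(row=3, col=1): c = 0.2400 + -0.5175i → escape time 9
(row=3, col=2): c = 0.4600 + -0.5175i → escape time 5
(row=3, col=3): c = 0.6800 + -0.5175i → escape time 3
(row=3, col=4): c = 0.9000 + -0.5175i → escape time 2
(row=4, col=0): c = 0.0200 + -0.9200i → escape time 7
(row=4, col=1): c = 0.2400 + -0.9200i → escape time 4
(row=4, col=2): c = 0.4600 + -0.9200i → escape time 3
(row=4, col=3): c = 0.6800 + -0.9200i → escape time 2
(row=4, col=4): c = 0.9000 + -0.9200i → escape time 2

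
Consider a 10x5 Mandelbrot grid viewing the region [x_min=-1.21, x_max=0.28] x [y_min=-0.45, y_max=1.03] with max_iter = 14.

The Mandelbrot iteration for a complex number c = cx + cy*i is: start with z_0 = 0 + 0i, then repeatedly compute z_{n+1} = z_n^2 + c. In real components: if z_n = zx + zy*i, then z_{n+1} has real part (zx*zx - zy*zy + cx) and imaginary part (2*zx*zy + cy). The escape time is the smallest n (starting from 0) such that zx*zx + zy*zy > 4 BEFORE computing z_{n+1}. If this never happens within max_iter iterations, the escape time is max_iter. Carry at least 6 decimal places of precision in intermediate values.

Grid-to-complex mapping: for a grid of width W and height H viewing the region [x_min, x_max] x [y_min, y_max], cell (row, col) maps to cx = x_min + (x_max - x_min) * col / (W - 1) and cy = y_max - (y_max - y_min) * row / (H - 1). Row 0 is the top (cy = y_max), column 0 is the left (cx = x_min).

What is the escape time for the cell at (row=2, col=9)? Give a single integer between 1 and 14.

Answer: 14

Derivation:
z_0 = 0 + 0i, c = 0.2800 + 0.2900i
Iter 1: z = 0.2800 + 0.2900i, |z|^2 = 0.1625
Iter 2: z = 0.2743 + 0.4524i, |z|^2 = 0.2799
Iter 3: z = 0.1506 + 0.5382i, |z|^2 = 0.3123
Iter 4: z = 0.0130 + 0.4521i, |z|^2 = 0.2045
Iter 5: z = 0.0758 + 0.3018i, |z|^2 = 0.0968
Iter 6: z = 0.1947 + 0.3357i, |z|^2 = 0.1506
Iter 7: z = 0.2052 + 0.4207i, |z|^2 = 0.2191
Iter 8: z = 0.1451 + 0.4626i, |z|^2 = 0.2351
Iter 9: z = 0.0870 + 0.4242i, |z|^2 = 0.1876
Iter 10: z = 0.1076 + 0.3638i, |z|^2 = 0.1439
Iter 11: z = 0.1592 + 0.3683i, |z|^2 = 0.1610
Iter 12: z = 0.1697 + 0.4073i, |z|^2 = 0.1947
Iter 13: z = 0.1429 + 0.4282i, |z|^2 = 0.2038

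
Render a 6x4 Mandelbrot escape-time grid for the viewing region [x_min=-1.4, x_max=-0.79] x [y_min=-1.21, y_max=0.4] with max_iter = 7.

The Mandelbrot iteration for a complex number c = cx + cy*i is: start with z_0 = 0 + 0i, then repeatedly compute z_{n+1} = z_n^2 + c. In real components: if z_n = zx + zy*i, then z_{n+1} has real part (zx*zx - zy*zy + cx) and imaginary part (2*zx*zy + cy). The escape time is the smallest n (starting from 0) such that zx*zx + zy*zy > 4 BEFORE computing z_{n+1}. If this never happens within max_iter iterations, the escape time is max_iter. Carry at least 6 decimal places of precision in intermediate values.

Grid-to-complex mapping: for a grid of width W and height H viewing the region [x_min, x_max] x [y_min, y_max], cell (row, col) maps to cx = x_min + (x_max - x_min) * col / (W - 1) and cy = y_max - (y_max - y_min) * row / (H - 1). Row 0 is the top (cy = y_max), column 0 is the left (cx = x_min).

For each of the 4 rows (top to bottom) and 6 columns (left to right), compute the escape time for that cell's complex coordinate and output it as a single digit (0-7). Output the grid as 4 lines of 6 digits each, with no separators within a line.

Answer: 577777
777777
333445
222333

Derivation:
(row=0, col=0): c = -1.4000 + 0.4000i → escape time 5
(row=0, col=1): c = -1.2780 + 0.4000i → escape time 7
(row=0, col=2): c = -1.1560 + 0.4000i → escape time 7
(row=0, col=3): c = -1.0340 + 0.4000i → escape time 7
(row=0, col=4): c = -0.9120 + 0.4000i → escape time 7
(row=0, col=5): c = -0.7900 + 0.4000i → escape time 7
(row=1, col=0): c = -1.4000 + -0.1367i → escape time 7
(row=1, col=1): c = -1.2780 + -0.1367i → escape time 7
(row=1, col=2): c = -1.1560 + -0.1367i → escape time 7
(row=1, col=3): c = -1.0340 + -0.1367i → escape time 7
(row=1, col=4): c = -0.9120 + -0.1367i → escape time 7
(row=1, col=5): c = -0.7900 + -0.1367i → escape time 7
(row=2, col=0): c = -1.4000 + -0.6733i → escape time 3
(row=2, col=1): c = -1.2780 + -0.6733i → escape time 3
(row=2, col=2): c = -1.1560 + -0.6733i → escape time 3
(row=2, col=3): c = -1.0340 + -0.6733i → escape time 4
(row=2, col=4): c = -0.9120 + -0.6733i → escape time 4
(row=2, col=5): c = -0.7900 + -0.6733i → escape time 5
(row=3, col=0): c = -1.4000 + -1.2100i → escape time 2
(row=3, col=1): c = -1.2780 + -1.2100i → escape time 2
(row=3, col=2): c = -1.1560 + -1.2100i → escape time 2
(row=3, col=3): c = -1.0340 + -1.2100i → escape time 3
(row=3, col=4): c = -0.9120 + -1.2100i → escape time 3
(row=3, col=5): c = -0.7900 + -1.2100i → escape time 3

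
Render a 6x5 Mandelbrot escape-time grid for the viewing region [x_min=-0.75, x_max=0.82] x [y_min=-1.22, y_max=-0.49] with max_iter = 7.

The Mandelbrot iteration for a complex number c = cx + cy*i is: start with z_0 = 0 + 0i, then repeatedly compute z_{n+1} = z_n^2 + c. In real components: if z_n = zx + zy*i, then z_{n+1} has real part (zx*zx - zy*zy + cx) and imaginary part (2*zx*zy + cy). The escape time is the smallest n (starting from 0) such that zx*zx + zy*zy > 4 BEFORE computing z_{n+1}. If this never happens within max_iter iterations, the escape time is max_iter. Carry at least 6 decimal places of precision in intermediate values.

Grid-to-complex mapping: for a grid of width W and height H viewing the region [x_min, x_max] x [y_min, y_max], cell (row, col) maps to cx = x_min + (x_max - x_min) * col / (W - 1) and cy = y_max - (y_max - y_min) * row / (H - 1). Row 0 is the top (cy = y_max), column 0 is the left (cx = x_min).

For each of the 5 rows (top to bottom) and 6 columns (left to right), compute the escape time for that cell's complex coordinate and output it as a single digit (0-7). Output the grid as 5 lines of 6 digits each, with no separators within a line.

(row=0, col=0): c = -0.7500 + -0.4900i → escape time 6
(row=0, col=1): c = -0.4360 + -0.4900i → escape time 7
(row=0, col=2): c = -0.1220 + -0.4900i → escape time 7
(row=0, col=3): c = 0.1920 + -0.4900i → escape time 7
(row=0, col=4): c = 0.5060 + -0.4900i → escape time 5
(row=0, col=5): c = 0.8200 + -0.4900i → escape time 3
(row=1, col=0): c = -0.7500 + -0.6725i → escape time 5
(row=1, col=1): c = -0.4360 + -0.6725i → escape time 7
(row=1, col=2): c = -0.1220 + -0.6725i → escape time 7
(row=1, col=3): c = 0.1920 + -0.6725i → escape time 7
(row=1, col=4): c = 0.5060 + -0.6725i → escape time 4
(row=1, col=5): c = 0.8200 + -0.6725i → escape time 2
(row=2, col=0): c = -0.7500 + -0.8550i → escape time 4
(row=2, col=1): c = -0.4360 + -0.8550i → escape time 5
(row=2, col=2): c = -0.1220 + -0.8550i → escape time 7
(row=2, col=3): c = 0.1920 + -0.8550i → escape time 5
(row=2, col=4): c = 0.5060 + -0.8550i → escape time 3
(row=2, col=5): c = 0.8200 + -0.8550i → escape time 2
(row=3, col=0): c = -0.7500 + -1.0375i → escape time 3
(row=3, col=1): c = -0.4360 + -1.0375i → escape time 4
(row=3, col=2): c = -0.1220 + -1.0375i → escape time 7
(row=3, col=3): c = 0.1920 + -1.0375i → escape time 4
(row=3, col=4): c = 0.5060 + -1.0375i → escape time 2
(row=3, col=5): c = 0.8200 + -1.0375i → escape time 2
(row=4, col=0): c = -0.7500 + -1.2200i → escape time 3
(row=4, col=1): c = -0.4360 + -1.2200i → escape time 3
(row=4, col=2): c = -0.1220 + -1.2200i → escape time 3
(row=4, col=3): c = 0.1920 + -1.2200i → escape time 2
(row=4, col=4): c = 0.5060 + -1.2200i → escape time 2
(row=4, col=5): c = 0.8200 + -1.2200i → escape time 2

Answer: 677753
577742
457532
347422
333222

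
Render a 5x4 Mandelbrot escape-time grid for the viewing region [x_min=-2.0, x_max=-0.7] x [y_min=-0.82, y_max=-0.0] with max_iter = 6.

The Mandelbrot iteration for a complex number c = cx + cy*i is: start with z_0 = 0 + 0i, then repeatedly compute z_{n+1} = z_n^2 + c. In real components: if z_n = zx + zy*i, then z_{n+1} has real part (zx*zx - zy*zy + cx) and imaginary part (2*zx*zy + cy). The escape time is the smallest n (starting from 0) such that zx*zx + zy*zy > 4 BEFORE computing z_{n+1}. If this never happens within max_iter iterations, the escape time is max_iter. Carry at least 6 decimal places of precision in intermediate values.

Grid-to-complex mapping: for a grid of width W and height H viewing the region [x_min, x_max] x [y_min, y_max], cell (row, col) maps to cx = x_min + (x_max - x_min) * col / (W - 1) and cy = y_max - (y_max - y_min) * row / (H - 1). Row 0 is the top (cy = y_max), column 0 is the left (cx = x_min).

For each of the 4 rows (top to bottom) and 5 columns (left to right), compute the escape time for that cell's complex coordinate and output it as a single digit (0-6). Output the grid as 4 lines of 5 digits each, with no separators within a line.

Answer: 66666
14666
13356
13334

Derivation:
(row=0, col=0): c = -2.0000 + -0.0000i → escape time 6
(row=0, col=1): c = -1.6750 + -0.0000i → escape time 6
(row=0, col=2): c = -1.3500 + -0.0000i → escape time 6
(row=0, col=3): c = -1.0250 + -0.0000i → escape time 6
(row=0, col=4): c = -0.7000 + -0.0000i → escape time 6
(row=1, col=0): c = -2.0000 + -0.2733i → escape time 1
(row=1, col=1): c = -1.6750 + -0.2733i → escape time 4
(row=1, col=2): c = -1.3500 + -0.2733i → escape time 6
(row=1, col=3): c = -1.0250 + -0.2733i → escape time 6
(row=1, col=4): c = -0.7000 + -0.2733i → escape time 6
(row=2, col=0): c = -2.0000 + -0.5467i → escape time 1
(row=2, col=1): c = -1.6750 + -0.5467i → escape time 3
(row=2, col=2): c = -1.3500 + -0.5467i → escape time 3
(row=2, col=3): c = -1.0250 + -0.5467i → escape time 5
(row=2, col=4): c = -0.7000 + -0.5467i → escape time 6
(row=3, col=0): c = -2.0000 + -0.8200i → escape time 1
(row=3, col=1): c = -1.6750 + -0.8200i → escape time 3
(row=3, col=2): c = -1.3500 + -0.8200i → escape time 3
(row=3, col=3): c = -1.0250 + -0.8200i → escape time 3
(row=3, col=4): c = -0.7000 + -0.8200i → escape time 4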